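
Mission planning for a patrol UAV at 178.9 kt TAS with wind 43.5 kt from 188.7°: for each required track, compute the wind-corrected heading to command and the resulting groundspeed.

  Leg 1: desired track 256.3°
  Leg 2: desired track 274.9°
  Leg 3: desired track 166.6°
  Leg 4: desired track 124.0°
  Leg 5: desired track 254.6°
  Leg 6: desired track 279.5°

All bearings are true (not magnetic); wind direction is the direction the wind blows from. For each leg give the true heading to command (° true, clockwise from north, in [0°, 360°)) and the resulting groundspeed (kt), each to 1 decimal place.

Leg 1: heading=243.3°, groundspeed=157.7 kt
Leg 2: heading=260.9°, groundspeed=170.7 kt
Leg 3: heading=171.8°, groundspeed=137.8 kt
Leg 4: heading=136.7°, groundspeed=155.9 kt
Leg 5: heading=241.8°, groundspeed=156.7 kt
Leg 6: heading=265.4°, groundspeed=174.1 kt

Leg 1: desired track 256.3°; wind correction -13.0° → command heading 243.3°, groundspeed 157.7 kt
Leg 2: desired track 274.9°; wind correction -14.0° → command heading 260.9°, groundspeed 170.7 kt
Leg 3: desired track 166.6°; wind correction +5.2° → command heading 171.8°, groundspeed 137.8 kt
Leg 4: desired track 124.0°; wind correction +12.7° → command heading 136.7°, groundspeed 155.9 kt
Leg 5: desired track 254.6°; wind correction -12.8° → command heading 241.8°, groundspeed 156.7 kt
Leg 6: desired track 279.5°; wind correction -14.1° → command heading 265.4°, groundspeed 174.1 kt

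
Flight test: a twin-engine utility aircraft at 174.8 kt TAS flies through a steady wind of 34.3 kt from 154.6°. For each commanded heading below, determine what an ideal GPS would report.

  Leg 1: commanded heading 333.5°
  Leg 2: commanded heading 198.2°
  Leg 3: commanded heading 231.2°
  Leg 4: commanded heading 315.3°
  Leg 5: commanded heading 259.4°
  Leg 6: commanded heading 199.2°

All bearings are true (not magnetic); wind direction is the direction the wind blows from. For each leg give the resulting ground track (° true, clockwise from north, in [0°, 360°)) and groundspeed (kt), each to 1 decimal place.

Leg 1: heading 333.5°; drift +0.2° → track 333.7°, groundspeed 209.1 kt
Leg 2: heading 198.2°; drift +9.0° → track 207.2°, groundspeed 151.8 kt
Leg 3: heading 231.2°; drift +11.3° → track 242.5°, groundspeed 170.2 kt
Leg 4: heading 315.3°; drift +3.1° → track 318.4°, groundspeed 207.5 kt
Leg 5: heading 259.4°; drift +10.2° → track 269.6°, groundspeed 186.5 kt
Leg 6: heading 199.2°; drift +9.1° → track 208.3°, groundspeed 152.3 kt

Leg 1: track=333.7°, groundspeed=209.1 kt
Leg 2: track=207.2°, groundspeed=151.8 kt
Leg 3: track=242.5°, groundspeed=170.2 kt
Leg 4: track=318.4°, groundspeed=207.5 kt
Leg 5: track=269.6°, groundspeed=186.5 kt
Leg 6: track=208.3°, groundspeed=152.3 kt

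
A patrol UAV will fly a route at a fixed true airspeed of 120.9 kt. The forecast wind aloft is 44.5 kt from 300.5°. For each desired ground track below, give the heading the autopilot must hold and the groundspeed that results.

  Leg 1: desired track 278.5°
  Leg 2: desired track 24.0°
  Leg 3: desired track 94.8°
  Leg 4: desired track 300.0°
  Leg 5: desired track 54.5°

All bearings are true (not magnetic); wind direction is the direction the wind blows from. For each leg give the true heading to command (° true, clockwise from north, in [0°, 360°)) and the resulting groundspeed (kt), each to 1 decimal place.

Leg 1: heading=286.4°, groundspeed=78.5 kt
Leg 2: heading=2.5°, groundspeed=107.5 kt
Leg 3: heading=85.6°, groundspeed=159.4 kt
Leg 4: heading=300.2°, groundspeed=76.4 kt
Leg 5: heading=34.9°, groundspeed=132.0 kt

Leg 1: desired track 278.5°; wind correction +7.9° → command heading 286.4°, groundspeed 78.5 kt
Leg 2: desired track 24.0°; wind correction -21.5° → command heading 2.5°, groundspeed 107.5 kt
Leg 3: desired track 94.8°; wind correction -9.2° → command heading 85.6°, groundspeed 159.4 kt
Leg 4: desired track 300.0°; wind correction +0.2° → command heading 300.2°, groundspeed 76.4 kt
Leg 5: desired track 54.5°; wind correction -19.6° → command heading 34.9°, groundspeed 132.0 kt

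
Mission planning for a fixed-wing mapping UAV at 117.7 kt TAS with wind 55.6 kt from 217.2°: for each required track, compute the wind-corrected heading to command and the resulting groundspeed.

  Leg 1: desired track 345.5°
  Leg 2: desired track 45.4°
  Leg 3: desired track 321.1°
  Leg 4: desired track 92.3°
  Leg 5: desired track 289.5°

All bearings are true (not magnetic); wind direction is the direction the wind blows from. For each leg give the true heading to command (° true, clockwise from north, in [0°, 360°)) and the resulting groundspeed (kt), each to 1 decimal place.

Leg 1: heading=323.7°, groundspeed=143.8 kt
Leg 2: heading=49.3°, groundspeed=172.5 kt
Leg 3: heading=293.8°, groundspeed=118.0 kt
Leg 4: heading=115.1°, groundspeed=140.3 kt
Leg 5: heading=262.8°, groundspeed=88.2 kt

Leg 1: desired track 345.5°; wind correction -21.8° → command heading 323.7°, groundspeed 143.8 kt
Leg 2: desired track 45.4°; wind correction +3.9° → command heading 49.3°, groundspeed 172.5 kt
Leg 3: desired track 321.1°; wind correction -27.3° → command heading 293.8°, groundspeed 118.0 kt
Leg 4: desired track 92.3°; wind correction +22.8° → command heading 115.1°, groundspeed 140.3 kt
Leg 5: desired track 289.5°; wind correction -26.7° → command heading 262.8°, groundspeed 88.2 kt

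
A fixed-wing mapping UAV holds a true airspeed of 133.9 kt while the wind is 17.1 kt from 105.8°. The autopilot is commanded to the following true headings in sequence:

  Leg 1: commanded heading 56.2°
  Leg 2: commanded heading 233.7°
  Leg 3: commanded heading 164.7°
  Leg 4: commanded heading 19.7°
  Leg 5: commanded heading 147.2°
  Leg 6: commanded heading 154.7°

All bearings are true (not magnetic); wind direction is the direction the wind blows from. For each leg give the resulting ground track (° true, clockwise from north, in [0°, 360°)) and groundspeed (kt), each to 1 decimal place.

Leg 1: track=50.1°, groundspeed=123.5 kt
Leg 2: track=239.0°, groundspeed=145.0 kt
Leg 3: track=171.4°, groundspeed=125.9 kt
Leg 4: track=12.4°, groundspeed=133.8 kt
Leg 5: track=152.5°, groundspeed=121.6 kt
Leg 6: track=160.7°, groundspeed=123.3 kt

Leg 1: heading 56.2°; drift -6.1° → track 50.1°, groundspeed 123.5 kt
Leg 2: heading 233.7°; drift +5.3° → track 239.0°, groundspeed 145.0 kt
Leg 3: heading 164.7°; drift +6.7° → track 171.4°, groundspeed 125.9 kt
Leg 4: heading 19.7°; drift -7.3° → track 12.4°, groundspeed 133.8 kt
Leg 5: heading 147.2°; drift +5.3° → track 152.5°, groundspeed 121.6 kt
Leg 6: heading 154.7°; drift +6.0° → track 160.7°, groundspeed 123.3 kt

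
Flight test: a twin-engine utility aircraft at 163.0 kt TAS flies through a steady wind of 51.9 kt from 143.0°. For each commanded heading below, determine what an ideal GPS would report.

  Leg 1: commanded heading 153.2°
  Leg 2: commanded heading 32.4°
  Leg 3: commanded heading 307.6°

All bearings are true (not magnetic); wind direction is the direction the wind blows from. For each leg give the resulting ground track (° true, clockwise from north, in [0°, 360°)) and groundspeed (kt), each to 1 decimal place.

Leg 1: heading 153.2°; drift +4.7° → track 157.9°, groundspeed 112.3 kt
Leg 2: heading 32.4°; drift -15.0° → track 17.4°, groundspeed 187.7 kt
Leg 3: heading 307.6°; drift +3.7° → track 311.3°, groundspeed 213.5 kt

Leg 1: track=157.9°, groundspeed=112.3 kt
Leg 2: track=17.4°, groundspeed=187.7 kt
Leg 3: track=311.3°, groundspeed=213.5 kt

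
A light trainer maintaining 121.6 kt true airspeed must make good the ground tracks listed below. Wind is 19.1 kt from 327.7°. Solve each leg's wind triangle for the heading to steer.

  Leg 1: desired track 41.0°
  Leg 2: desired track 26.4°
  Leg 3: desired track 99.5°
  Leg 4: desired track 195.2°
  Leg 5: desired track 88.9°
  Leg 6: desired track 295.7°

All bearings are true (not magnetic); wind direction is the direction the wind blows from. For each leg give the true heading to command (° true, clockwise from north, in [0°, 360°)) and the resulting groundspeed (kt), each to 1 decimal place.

Leg 1: heading=32.3°, groundspeed=114.7 kt
Leg 2: heading=18.7°, groundspeed=110.6 kt
Leg 3: heading=92.8°, groundspeed=133.5 kt
Leg 4: heading=201.9°, groundspeed=133.7 kt
Leg 5: heading=81.2°, groundspeed=130.4 kt
Leg 6: heading=300.5°, groundspeed=105.0 kt

Leg 1: desired track 41.0°; wind correction -8.7° → command heading 32.3°, groundspeed 114.7 kt
Leg 2: desired track 26.4°; wind correction -7.7° → command heading 18.7°, groundspeed 110.6 kt
Leg 3: desired track 99.5°; wind correction -6.7° → command heading 92.8°, groundspeed 133.5 kt
Leg 4: desired track 195.2°; wind correction +6.7° → command heading 201.9°, groundspeed 133.7 kt
Leg 5: desired track 88.9°; wind correction -7.7° → command heading 81.2°, groundspeed 130.4 kt
Leg 6: desired track 295.7°; wind correction +4.8° → command heading 300.5°, groundspeed 105.0 kt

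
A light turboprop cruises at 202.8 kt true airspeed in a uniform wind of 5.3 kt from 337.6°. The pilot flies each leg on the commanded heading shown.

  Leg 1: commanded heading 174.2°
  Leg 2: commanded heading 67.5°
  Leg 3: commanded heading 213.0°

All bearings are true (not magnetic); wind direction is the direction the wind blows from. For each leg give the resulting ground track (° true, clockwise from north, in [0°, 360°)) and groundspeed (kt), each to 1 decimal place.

Leg 1: track=173.8°, groundspeed=207.9 kt
Leg 2: track=69.0°, groundspeed=202.9 kt
Leg 3: track=211.8°, groundspeed=205.9 kt

Leg 1: heading 174.2°; drift -0.4° → track 173.8°, groundspeed 207.9 kt
Leg 2: heading 67.5°; drift +1.5° → track 69.0°, groundspeed 202.9 kt
Leg 3: heading 213.0°; drift -1.2° → track 211.8°, groundspeed 205.9 kt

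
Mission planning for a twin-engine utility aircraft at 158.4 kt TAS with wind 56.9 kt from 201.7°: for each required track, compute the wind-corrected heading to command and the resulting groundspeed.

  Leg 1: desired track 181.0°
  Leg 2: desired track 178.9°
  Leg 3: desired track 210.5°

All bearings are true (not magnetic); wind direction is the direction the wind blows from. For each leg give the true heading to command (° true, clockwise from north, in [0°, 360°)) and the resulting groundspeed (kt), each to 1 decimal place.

Leg 1: desired track 181.0°; wind correction +7.3° → command heading 188.3°, groundspeed 103.9 kt
Leg 2: desired track 178.9°; wind correction +8.0° → command heading 186.9°, groundspeed 104.4 kt
Leg 3: desired track 210.5°; wind correction -3.2° → command heading 207.3°, groundspeed 101.9 kt

Leg 1: heading=188.3°, groundspeed=103.9 kt
Leg 2: heading=186.9°, groundspeed=104.4 kt
Leg 3: heading=207.3°, groundspeed=101.9 kt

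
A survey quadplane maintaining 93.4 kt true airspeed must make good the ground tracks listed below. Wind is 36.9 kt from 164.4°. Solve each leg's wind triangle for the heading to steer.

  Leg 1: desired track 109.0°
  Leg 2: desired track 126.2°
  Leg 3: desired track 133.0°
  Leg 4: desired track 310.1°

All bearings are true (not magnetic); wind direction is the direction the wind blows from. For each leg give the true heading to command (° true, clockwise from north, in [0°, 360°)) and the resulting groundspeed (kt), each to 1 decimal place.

Leg 1: desired track 109.0°; wind correction +19.0° → command heading 128.0°, groundspeed 67.4 kt
Leg 2: desired track 126.2°; wind correction +14.1° → command heading 140.3°, groundspeed 61.6 kt
Leg 3: desired track 133.0°; wind correction +11.9° → command heading 144.9°, groundspeed 59.9 kt
Leg 4: desired track 310.1°; wind correction -12.9° → command heading 297.2°, groundspeed 121.5 kt

Leg 1: heading=128.0°, groundspeed=67.4 kt
Leg 2: heading=140.3°, groundspeed=61.6 kt
Leg 3: heading=144.9°, groundspeed=59.9 kt
Leg 4: heading=297.2°, groundspeed=121.5 kt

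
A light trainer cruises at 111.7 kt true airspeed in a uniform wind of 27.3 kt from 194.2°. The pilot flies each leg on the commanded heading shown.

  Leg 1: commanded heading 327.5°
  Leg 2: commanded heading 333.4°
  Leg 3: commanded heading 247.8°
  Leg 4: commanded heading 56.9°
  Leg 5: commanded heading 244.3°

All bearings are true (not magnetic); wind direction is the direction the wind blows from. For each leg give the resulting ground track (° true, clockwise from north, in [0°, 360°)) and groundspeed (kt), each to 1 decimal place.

Leg 1: track=336.2°, groundspeed=131.9 kt
Leg 2: track=341.1°, groundspeed=133.6 kt
Leg 3: track=260.8°, groundspeed=98.0 kt
Leg 4: track=48.9°, groundspeed=133.1 kt
Leg 5: track=256.8°, groundspeed=96.5 kt

Leg 1: heading 327.5°; drift +8.7° → track 336.2°, groundspeed 131.9 kt
Leg 2: heading 333.4°; drift +7.7° → track 341.1°, groundspeed 133.6 kt
Leg 3: heading 247.8°; drift +13.0° → track 260.8°, groundspeed 98.0 kt
Leg 4: heading 56.9°; drift -8.0° → track 48.9°, groundspeed 133.1 kt
Leg 5: heading 244.3°; drift +12.5° → track 256.8°, groundspeed 96.5 kt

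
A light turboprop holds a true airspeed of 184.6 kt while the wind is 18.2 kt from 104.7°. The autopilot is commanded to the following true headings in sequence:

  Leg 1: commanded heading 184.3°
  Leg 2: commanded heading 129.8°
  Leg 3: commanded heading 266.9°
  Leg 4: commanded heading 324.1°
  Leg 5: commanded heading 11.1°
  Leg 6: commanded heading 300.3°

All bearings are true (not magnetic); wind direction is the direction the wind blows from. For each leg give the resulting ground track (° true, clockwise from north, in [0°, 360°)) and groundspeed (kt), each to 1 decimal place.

Leg 1: heading 184.3°; drift +5.6° → track 189.9°, groundspeed 182.2 kt
Leg 2: heading 129.8°; drift +2.6° → track 132.4°, groundspeed 168.3 kt
Leg 3: heading 266.9°; drift +1.6° → track 268.5°, groundspeed 202.0 kt
Leg 4: heading 324.1°; drift -3.3° → track 320.8°, groundspeed 199.0 kt
Leg 5: heading 11.1°; drift -5.6° → track 5.5°, groundspeed 186.6 kt
Leg 6: heading 300.3°; drift -1.4° → track 298.9°, groundspeed 202.2 kt

Leg 1: track=189.9°, groundspeed=182.2 kt
Leg 2: track=132.4°, groundspeed=168.3 kt
Leg 3: track=268.5°, groundspeed=202.0 kt
Leg 4: track=320.8°, groundspeed=199.0 kt
Leg 5: track=5.5°, groundspeed=186.6 kt
Leg 6: track=298.9°, groundspeed=202.2 kt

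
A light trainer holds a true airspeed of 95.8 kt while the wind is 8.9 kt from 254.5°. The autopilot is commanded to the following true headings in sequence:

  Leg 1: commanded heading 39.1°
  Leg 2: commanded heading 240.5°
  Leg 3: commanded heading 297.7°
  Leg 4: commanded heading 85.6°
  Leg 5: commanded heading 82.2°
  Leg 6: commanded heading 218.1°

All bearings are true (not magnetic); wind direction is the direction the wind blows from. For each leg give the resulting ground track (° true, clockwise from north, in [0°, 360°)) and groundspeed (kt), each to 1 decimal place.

Leg 1: heading 39.1°; drift +2.9° → track 42.0°, groundspeed 103.2 kt
Leg 2: heading 240.5°; drift -1.4° → track 239.1°, groundspeed 87.2 kt
Leg 3: heading 297.7°; drift +3.9° → track 301.6°, groundspeed 89.5 kt
Leg 4: heading 85.6°; drift -0.9° → track 84.7°, groundspeed 104.5 kt
Leg 5: heading 82.2°; drift -0.7° → track 81.5°, groundspeed 104.6 kt
Leg 6: heading 218.1°; drift -3.4° → track 214.7°, groundspeed 88.8 kt

Leg 1: track=42.0°, groundspeed=103.2 kt
Leg 2: track=239.1°, groundspeed=87.2 kt
Leg 3: track=301.6°, groundspeed=89.5 kt
Leg 4: track=84.7°, groundspeed=104.5 kt
Leg 5: track=81.5°, groundspeed=104.6 kt
Leg 6: track=214.7°, groundspeed=88.8 kt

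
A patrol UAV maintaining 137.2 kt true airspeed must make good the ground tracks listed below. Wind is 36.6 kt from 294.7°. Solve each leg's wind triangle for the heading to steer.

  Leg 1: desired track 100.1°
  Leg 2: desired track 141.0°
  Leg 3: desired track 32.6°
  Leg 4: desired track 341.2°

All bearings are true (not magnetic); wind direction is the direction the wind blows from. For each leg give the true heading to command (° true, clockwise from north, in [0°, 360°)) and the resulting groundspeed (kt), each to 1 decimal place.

Leg 1: desired track 100.1°; wind correction -3.9° → command heading 96.2°, groundspeed 172.3 kt
Leg 2: desired track 141.0°; wind correction +6.8° → command heading 147.8°, groundspeed 169.0 kt
Leg 3: desired track 32.6°; wind correction -15.3° → command heading 17.3°, groundspeed 137.4 kt
Leg 4: desired track 341.2°; wind correction -11.2° → command heading 330.0°, groundspeed 109.4 kt

Leg 1: heading=96.2°, groundspeed=172.3 kt
Leg 2: heading=147.8°, groundspeed=169.0 kt
Leg 3: heading=17.3°, groundspeed=137.4 kt
Leg 4: heading=330.0°, groundspeed=109.4 kt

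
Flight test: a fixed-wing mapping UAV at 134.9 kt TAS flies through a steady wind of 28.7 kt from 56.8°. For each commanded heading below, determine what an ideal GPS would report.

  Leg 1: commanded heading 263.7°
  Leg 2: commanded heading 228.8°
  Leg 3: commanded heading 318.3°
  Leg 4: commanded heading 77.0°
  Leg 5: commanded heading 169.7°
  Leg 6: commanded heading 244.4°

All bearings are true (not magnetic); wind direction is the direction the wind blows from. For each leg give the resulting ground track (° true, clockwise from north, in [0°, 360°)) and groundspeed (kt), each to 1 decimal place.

Leg 1: heading 263.7°; drift -4.6° → track 259.1°, groundspeed 161.0 kt
Leg 2: heading 228.8°; drift +1.4° → track 230.2°, groundspeed 163.4 kt
Leg 3: heading 318.3°; drift -11.5° → track 306.8°, groundspeed 142.0 kt
Leg 4: heading 77.0°; drift +5.2° → track 82.2°, groundspeed 108.4 kt
Leg 5: heading 169.7°; drift +10.3° → track 180.0°, groundspeed 148.4 kt
Leg 6: heading 244.4°; drift -1.3° → track 243.1°, groundspeed 163.4 kt

Leg 1: track=259.1°, groundspeed=161.0 kt
Leg 2: track=230.2°, groundspeed=163.4 kt
Leg 3: track=306.8°, groundspeed=142.0 kt
Leg 4: track=82.2°, groundspeed=108.4 kt
Leg 5: track=180.0°, groundspeed=148.4 kt
Leg 6: track=243.1°, groundspeed=163.4 kt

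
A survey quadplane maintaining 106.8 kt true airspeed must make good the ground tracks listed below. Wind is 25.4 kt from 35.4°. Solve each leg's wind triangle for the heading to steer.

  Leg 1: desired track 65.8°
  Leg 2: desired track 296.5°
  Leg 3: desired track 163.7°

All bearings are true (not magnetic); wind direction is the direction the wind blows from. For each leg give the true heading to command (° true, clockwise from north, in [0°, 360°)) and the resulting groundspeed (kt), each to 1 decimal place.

Leg 1: desired track 65.8°; wind correction -6.9° → command heading 58.9°, groundspeed 84.1 kt
Leg 2: desired track 296.5°; wind correction +13.6° → command heading 310.1°, groundspeed 107.7 kt
Leg 3: desired track 163.7°; wind correction -10.8° → command heading 152.9°, groundspeed 120.7 kt

Leg 1: heading=58.9°, groundspeed=84.1 kt
Leg 2: heading=310.1°, groundspeed=107.7 kt
Leg 3: heading=152.9°, groundspeed=120.7 kt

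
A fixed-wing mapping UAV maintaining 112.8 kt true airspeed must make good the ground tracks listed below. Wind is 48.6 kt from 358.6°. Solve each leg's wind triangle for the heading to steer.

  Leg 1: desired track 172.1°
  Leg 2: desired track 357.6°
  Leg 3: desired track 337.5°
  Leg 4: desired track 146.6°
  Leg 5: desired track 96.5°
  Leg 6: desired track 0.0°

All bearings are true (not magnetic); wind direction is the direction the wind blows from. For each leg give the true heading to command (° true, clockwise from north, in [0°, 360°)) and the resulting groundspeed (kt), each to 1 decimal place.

Leg 1: desired track 172.1°; wind correction -2.8° → command heading 169.3°, groundspeed 161.0 kt
Leg 2: desired track 357.6°; wind correction +0.4° → command heading 358.0°, groundspeed 64.2 kt
Leg 3: desired track 337.5°; wind correction +8.9° → command heading 346.4°, groundspeed 66.1 kt
Leg 4: desired track 146.6°; wind correction -13.2° → command heading 133.4°, groundspeed 151.0 kt
Leg 5: desired track 96.5°; wind correction -25.3° → command heading 71.2°, groundspeed 108.7 kt
Leg 6: desired track 0.0°; wind correction -0.6° → command heading 359.4°, groundspeed 64.2 kt

Leg 1: heading=169.3°, groundspeed=161.0 kt
Leg 2: heading=358.0°, groundspeed=64.2 kt
Leg 3: heading=346.4°, groundspeed=66.1 kt
Leg 4: heading=133.4°, groundspeed=151.0 kt
Leg 5: heading=71.2°, groundspeed=108.7 kt
Leg 6: heading=359.4°, groundspeed=64.2 kt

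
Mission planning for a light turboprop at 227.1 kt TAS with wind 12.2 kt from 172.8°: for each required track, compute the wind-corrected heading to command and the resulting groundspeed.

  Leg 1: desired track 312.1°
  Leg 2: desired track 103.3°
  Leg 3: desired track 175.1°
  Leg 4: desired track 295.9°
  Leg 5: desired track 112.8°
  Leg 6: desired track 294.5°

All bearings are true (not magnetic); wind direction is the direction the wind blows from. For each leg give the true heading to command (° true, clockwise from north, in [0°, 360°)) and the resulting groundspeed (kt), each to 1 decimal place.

Leg 1: desired track 312.1°; wind correction -2.0° → command heading 310.1°, groundspeed 236.2 kt
Leg 2: desired track 103.3°; wind correction +2.9° → command heading 106.2°, groundspeed 222.5 kt
Leg 3: desired track 175.1°; wind correction -0.1° → command heading 175.0°, groundspeed 214.9 kt
Leg 4: desired track 295.9°; wind correction -2.6° → command heading 293.3°, groundspeed 233.5 kt
Leg 5: desired track 112.8°; wind correction +2.7° → command heading 115.5°, groundspeed 220.8 kt
Leg 6: desired track 294.5°; wind correction -2.6° → command heading 291.9°, groundspeed 233.3 kt

Leg 1: heading=310.1°, groundspeed=236.2 kt
Leg 2: heading=106.2°, groundspeed=222.5 kt
Leg 3: heading=175.0°, groundspeed=214.9 kt
Leg 4: heading=293.3°, groundspeed=233.5 kt
Leg 5: heading=115.5°, groundspeed=220.8 kt
Leg 6: heading=291.9°, groundspeed=233.3 kt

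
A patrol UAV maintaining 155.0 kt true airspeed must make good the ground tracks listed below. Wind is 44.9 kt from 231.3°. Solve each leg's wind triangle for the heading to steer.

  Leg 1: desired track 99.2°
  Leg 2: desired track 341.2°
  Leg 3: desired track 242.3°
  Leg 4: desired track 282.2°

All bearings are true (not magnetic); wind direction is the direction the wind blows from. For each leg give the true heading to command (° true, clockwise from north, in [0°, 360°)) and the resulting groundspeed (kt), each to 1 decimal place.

Leg 1: heading=111.6°, groundspeed=181.5 kt
Leg 2: heading=325.4°, groundspeed=164.4 kt
Leg 3: heading=239.1°, groundspeed=110.7 kt
Leg 4: heading=269.2°, groundspeed=122.7 kt

Leg 1: desired track 99.2°; wind correction +12.4° → command heading 111.6°, groundspeed 181.5 kt
Leg 2: desired track 341.2°; wind correction -15.8° → command heading 325.4°, groundspeed 164.4 kt
Leg 3: desired track 242.3°; wind correction -3.2° → command heading 239.1°, groundspeed 110.7 kt
Leg 4: desired track 282.2°; wind correction -13.0° → command heading 269.2°, groundspeed 122.7 kt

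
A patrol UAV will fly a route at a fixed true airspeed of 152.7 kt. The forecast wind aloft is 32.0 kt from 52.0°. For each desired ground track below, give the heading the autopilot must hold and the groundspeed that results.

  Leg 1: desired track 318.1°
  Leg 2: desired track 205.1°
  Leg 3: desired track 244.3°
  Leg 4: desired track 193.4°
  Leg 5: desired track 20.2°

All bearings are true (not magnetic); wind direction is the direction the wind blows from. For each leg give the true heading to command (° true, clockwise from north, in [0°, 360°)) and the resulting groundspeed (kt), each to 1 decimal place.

Leg 1: desired track 318.1°; wind correction +12.1° → command heading 330.2°, groundspeed 151.5 kt
Leg 2: desired track 205.1°; wind correction -5.4° → command heading 199.7°, groundspeed 180.5 kt
Leg 3: desired track 244.3°; wind correction +2.6° → command heading 246.9°, groundspeed 183.8 kt
Leg 4: desired track 193.4°; wind correction -7.5° → command heading 185.9°, groundspeed 176.4 kt
Leg 5: desired track 20.2°; wind correction +6.3° → command heading 26.5°, groundspeed 124.6 kt

Leg 1: heading=330.2°, groundspeed=151.5 kt
Leg 2: heading=199.7°, groundspeed=180.5 kt
Leg 3: heading=246.9°, groundspeed=183.8 kt
Leg 4: heading=185.9°, groundspeed=176.4 kt
Leg 5: heading=26.5°, groundspeed=124.6 kt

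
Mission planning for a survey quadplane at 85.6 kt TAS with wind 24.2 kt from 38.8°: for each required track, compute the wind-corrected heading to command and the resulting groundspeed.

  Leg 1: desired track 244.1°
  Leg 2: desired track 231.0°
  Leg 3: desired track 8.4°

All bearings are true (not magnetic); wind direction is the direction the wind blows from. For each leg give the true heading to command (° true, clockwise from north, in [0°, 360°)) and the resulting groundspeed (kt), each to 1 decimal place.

Leg 1: heading=251.0°, groundspeed=106.9 kt
Leg 2: heading=234.4°, groundspeed=109.1 kt
Leg 3: heading=16.6°, groundspeed=63.8 kt

Leg 1: desired track 244.1°; wind correction +6.9° → command heading 251.0°, groundspeed 106.9 kt
Leg 2: desired track 231.0°; wind correction +3.4° → command heading 234.4°, groundspeed 109.1 kt
Leg 3: desired track 8.4°; wind correction +8.2° → command heading 16.6°, groundspeed 63.8 kt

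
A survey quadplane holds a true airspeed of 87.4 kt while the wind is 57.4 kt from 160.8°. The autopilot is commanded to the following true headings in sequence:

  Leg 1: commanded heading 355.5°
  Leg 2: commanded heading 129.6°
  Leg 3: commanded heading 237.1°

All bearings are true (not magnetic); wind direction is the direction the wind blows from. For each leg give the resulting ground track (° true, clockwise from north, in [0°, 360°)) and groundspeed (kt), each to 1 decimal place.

Leg 1: track=349.7°, groundspeed=143.7 kt
Leg 2: track=91.8°, groundspeed=48.5 kt
Leg 3: track=274.2°, groundspeed=92.5 kt

Leg 1: heading 355.5°; drift -5.8° → track 349.7°, groundspeed 143.7 kt
Leg 2: heading 129.6°; drift -37.8° → track 91.8°, groundspeed 48.5 kt
Leg 3: heading 237.1°; drift +37.1° → track 274.2°, groundspeed 92.5 kt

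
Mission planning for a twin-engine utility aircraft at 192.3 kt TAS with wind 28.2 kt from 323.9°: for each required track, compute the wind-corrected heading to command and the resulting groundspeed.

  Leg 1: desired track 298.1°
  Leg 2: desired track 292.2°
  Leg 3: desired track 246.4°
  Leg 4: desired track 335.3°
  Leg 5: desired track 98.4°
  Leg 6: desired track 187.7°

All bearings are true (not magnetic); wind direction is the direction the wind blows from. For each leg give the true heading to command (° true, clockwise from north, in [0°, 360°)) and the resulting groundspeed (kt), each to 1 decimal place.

Leg 1: heading=301.8°, groundspeed=166.5 kt
Leg 2: heading=296.6°, groundspeed=167.7 kt
Leg 3: heading=254.6°, groundspeed=184.2 kt
Leg 4: heading=333.6°, groundspeed=164.6 kt
Leg 5: heading=92.4°, groundspeed=211.0 kt
Leg 6: heading=193.5°, groundspeed=211.7 kt

Leg 1: desired track 298.1°; wind correction +3.7° → command heading 301.8°, groundspeed 166.5 kt
Leg 2: desired track 292.2°; wind correction +4.4° → command heading 296.6°, groundspeed 167.7 kt
Leg 3: desired track 246.4°; wind correction +8.2° → command heading 254.6°, groundspeed 184.2 kt
Leg 4: desired track 335.3°; wind correction -1.7° → command heading 333.6°, groundspeed 164.6 kt
Leg 5: desired track 98.4°; wind correction -6.0° → command heading 92.4°, groundspeed 211.0 kt
Leg 6: desired track 187.7°; wind correction +5.8° → command heading 193.5°, groundspeed 211.7 kt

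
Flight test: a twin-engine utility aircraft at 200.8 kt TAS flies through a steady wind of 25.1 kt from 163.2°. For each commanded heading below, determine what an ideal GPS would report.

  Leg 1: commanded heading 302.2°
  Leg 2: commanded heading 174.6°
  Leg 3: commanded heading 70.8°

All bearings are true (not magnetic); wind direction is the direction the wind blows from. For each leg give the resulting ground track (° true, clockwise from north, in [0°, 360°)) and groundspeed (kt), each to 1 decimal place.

Leg 1: track=306.5°, groundspeed=220.4 kt
Leg 2: track=176.2°, groundspeed=176.3 kt
Leg 3: track=63.7°, groundspeed=203.4 kt

Leg 1: heading 302.2°; drift +4.3° → track 306.5°, groundspeed 220.4 kt
Leg 2: heading 174.6°; drift +1.6° → track 176.2°, groundspeed 176.3 kt
Leg 3: heading 70.8°; drift -7.1° → track 63.7°, groundspeed 203.4 kt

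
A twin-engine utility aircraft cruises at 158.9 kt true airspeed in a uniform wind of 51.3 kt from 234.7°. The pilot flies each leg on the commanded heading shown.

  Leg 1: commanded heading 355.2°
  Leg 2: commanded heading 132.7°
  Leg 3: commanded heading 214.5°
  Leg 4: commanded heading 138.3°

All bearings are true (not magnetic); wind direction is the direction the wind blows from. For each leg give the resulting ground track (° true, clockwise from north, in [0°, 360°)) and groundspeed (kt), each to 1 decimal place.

Leg 1: track=8.6°, groundspeed=190.1 kt
Leg 2: track=116.2°, groundspeed=176.8 kt
Leg 3: track=205.4°, groundspeed=112.2 kt
Leg 4: track=121.1°, groundspeed=172.3 kt

Leg 1: heading 355.2°; drift +13.4° → track 8.6°, groundspeed 190.1 kt
Leg 2: heading 132.7°; drift -16.5° → track 116.2°, groundspeed 176.8 kt
Leg 3: heading 214.5°; drift -9.1° → track 205.4°, groundspeed 112.2 kt
Leg 4: heading 138.3°; drift -17.2° → track 121.1°, groundspeed 172.3 kt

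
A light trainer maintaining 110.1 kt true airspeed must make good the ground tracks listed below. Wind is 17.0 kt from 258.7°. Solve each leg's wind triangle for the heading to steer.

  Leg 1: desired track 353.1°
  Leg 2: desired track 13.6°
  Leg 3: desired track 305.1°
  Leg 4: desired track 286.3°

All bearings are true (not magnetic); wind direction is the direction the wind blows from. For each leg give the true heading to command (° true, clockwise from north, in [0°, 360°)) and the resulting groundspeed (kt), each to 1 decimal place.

Leg 1: heading=344.2°, groundspeed=110.1 kt
Leg 2: heading=5.5°, groundspeed=116.2 kt
Leg 3: heading=298.7°, groundspeed=97.7 kt
Leg 4: heading=282.2°, groundspeed=94.8 kt

Leg 1: desired track 353.1°; wind correction -8.9° → command heading 344.2°, groundspeed 110.1 kt
Leg 2: desired track 13.6°; wind correction -8.1° → command heading 5.5°, groundspeed 116.2 kt
Leg 3: desired track 305.1°; wind correction -6.4° → command heading 298.7°, groundspeed 97.7 kt
Leg 4: desired track 286.3°; wind correction -4.1° → command heading 282.2°, groundspeed 94.8 kt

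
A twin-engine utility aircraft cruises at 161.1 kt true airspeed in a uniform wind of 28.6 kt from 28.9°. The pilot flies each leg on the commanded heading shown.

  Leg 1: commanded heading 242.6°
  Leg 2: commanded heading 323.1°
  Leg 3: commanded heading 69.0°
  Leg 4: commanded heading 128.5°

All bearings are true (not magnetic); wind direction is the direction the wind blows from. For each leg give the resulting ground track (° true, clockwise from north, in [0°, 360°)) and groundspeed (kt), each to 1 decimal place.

Leg 1: heading 242.6°; drift -4.9° → track 237.7°, groundspeed 185.6 kt
Leg 2: heading 323.1°; drift -9.9° → track 313.2°, groundspeed 151.6 kt
Leg 3: heading 69.0°; drift +7.5° → track 76.5°, groundspeed 140.4 kt
Leg 4: heading 128.5°; drift +9.6° → track 138.1°, groundspeed 168.2 kt

Leg 1: track=237.7°, groundspeed=185.6 kt
Leg 2: track=313.2°, groundspeed=151.6 kt
Leg 3: track=76.5°, groundspeed=140.4 kt
Leg 4: track=138.1°, groundspeed=168.2 kt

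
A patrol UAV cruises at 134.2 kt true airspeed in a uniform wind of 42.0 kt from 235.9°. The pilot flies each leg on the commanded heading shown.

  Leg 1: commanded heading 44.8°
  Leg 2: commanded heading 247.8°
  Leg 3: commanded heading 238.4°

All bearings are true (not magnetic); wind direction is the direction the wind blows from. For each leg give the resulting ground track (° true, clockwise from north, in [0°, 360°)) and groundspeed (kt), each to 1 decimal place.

Leg 1: track=47.4°, groundspeed=175.6 kt
Leg 2: track=253.1°, groundspeed=93.5 kt
Leg 3: track=239.5°, groundspeed=92.3 kt

Leg 1: heading 44.8°; drift +2.6° → track 47.4°, groundspeed 175.6 kt
Leg 2: heading 247.8°; drift +5.3° → track 253.1°, groundspeed 93.5 kt
Leg 3: heading 238.4°; drift +1.1° → track 239.5°, groundspeed 92.3 kt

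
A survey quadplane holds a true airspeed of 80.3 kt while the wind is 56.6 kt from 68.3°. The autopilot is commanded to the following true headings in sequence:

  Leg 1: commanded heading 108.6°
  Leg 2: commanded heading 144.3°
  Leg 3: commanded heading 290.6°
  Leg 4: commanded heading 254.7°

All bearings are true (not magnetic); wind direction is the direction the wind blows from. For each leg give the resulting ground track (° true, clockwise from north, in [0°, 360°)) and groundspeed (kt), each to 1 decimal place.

Leg 1: heading 108.6°; drift +44.6° → track 153.2°, groundspeed 52.1 kt
Leg 2: heading 144.3°; drift +39.5° → track 183.8°, groundspeed 86.3 kt
Leg 3: heading 290.6°; drift -17.3° → track 273.3°, groundspeed 128.0 kt
Leg 4: heading 254.7°; drift -2.6° → track 252.1°, groundspeed 136.7 kt

Leg 1: track=153.2°, groundspeed=52.1 kt
Leg 2: track=183.8°, groundspeed=86.3 kt
Leg 3: track=273.3°, groundspeed=128.0 kt
Leg 4: track=252.1°, groundspeed=136.7 kt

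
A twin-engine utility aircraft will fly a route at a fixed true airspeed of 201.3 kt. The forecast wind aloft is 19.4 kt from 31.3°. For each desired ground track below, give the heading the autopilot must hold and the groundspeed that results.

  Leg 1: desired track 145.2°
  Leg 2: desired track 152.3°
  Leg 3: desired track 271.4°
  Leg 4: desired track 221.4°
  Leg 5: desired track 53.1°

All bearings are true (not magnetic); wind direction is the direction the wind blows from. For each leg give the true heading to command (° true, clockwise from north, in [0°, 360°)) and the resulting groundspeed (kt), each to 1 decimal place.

Leg 1: desired track 145.2°; wind correction -5.1° → command heading 140.1°, groundspeed 208.4 kt
Leg 2: desired track 152.3°; wind correction -4.7° → command heading 147.6°, groundspeed 210.6 kt
Leg 3: desired track 271.4°; wind correction +4.8° → command heading 276.2°, groundspeed 210.3 kt
Leg 4: desired track 221.4°; wind correction +1.0° → command heading 222.4°, groundspeed 220.4 kt
Leg 5: desired track 53.1°; wind correction -2.1° → command heading 51.0°, groundspeed 183.2 kt

Leg 1: heading=140.1°, groundspeed=208.4 kt
Leg 2: heading=147.6°, groundspeed=210.6 kt
Leg 3: heading=276.2°, groundspeed=210.3 kt
Leg 4: heading=222.4°, groundspeed=220.4 kt
Leg 5: heading=51.0°, groundspeed=183.2 kt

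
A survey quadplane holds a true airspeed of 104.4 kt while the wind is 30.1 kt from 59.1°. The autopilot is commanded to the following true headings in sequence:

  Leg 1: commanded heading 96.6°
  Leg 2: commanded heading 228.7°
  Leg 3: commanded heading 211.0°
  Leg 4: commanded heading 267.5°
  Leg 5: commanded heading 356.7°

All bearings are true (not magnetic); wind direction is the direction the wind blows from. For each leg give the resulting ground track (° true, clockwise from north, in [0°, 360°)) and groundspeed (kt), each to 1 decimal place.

Leg 1: heading 96.6°; drift +12.8° → track 109.4°, groundspeed 82.6 kt
Leg 2: heading 228.7°; drift +2.3° → track 231.0°, groundspeed 134.1 kt
Leg 3: heading 211.0°; drift +6.2° → track 217.2°, groundspeed 131.7 kt
Leg 4: heading 267.5°; drift -6.2° → track 261.3°, groundspeed 131.7 kt
Leg 5: heading 356.7°; drift -16.4° → track 340.3°, groundspeed 94.3 kt

Leg 1: track=109.4°, groundspeed=82.6 kt
Leg 2: track=231.0°, groundspeed=134.1 kt
Leg 3: track=217.2°, groundspeed=131.7 kt
Leg 4: track=261.3°, groundspeed=131.7 kt
Leg 5: track=340.3°, groundspeed=94.3 kt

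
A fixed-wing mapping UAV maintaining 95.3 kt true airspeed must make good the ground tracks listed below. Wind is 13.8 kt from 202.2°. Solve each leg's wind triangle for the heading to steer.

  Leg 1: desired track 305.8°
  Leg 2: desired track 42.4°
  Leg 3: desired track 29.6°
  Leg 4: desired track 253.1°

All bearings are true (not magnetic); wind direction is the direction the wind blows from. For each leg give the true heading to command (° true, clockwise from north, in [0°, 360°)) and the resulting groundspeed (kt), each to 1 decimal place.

Leg 1: desired track 305.8°; wind correction -8.1° → command heading 297.7°, groundspeed 97.6 kt
Leg 2: desired track 42.4°; wind correction +2.9° → command heading 45.3°, groundspeed 108.1 kt
Leg 3: desired track 29.6°; wind correction +1.1° → command heading 30.7°, groundspeed 109.0 kt
Leg 4: desired track 253.1°; wind correction -6.5° → command heading 246.6°, groundspeed 86.0 kt

Leg 1: heading=297.7°, groundspeed=97.6 kt
Leg 2: heading=45.3°, groundspeed=108.1 kt
Leg 3: heading=30.7°, groundspeed=109.0 kt
Leg 4: heading=246.6°, groundspeed=86.0 kt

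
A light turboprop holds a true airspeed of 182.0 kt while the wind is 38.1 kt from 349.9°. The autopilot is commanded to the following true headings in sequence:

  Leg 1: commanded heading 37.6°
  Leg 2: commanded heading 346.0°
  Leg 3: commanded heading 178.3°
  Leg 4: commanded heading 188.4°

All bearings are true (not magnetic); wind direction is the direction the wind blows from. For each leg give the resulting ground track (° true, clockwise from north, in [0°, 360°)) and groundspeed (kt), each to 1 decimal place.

Leg 1: heading 37.6°; drift +10.2° → track 47.8°, groundspeed 158.9 kt
Leg 2: heading 346.0°; drift -1.0° → track 345.0°, groundspeed 144.0 kt
Leg 3: heading 178.3°; drift -1.5° → track 176.8°, groundspeed 219.8 kt
Leg 4: heading 188.4°; drift -3.2° → track 185.2°, groundspeed 218.5 kt

Leg 1: track=47.8°, groundspeed=158.9 kt
Leg 2: track=345.0°, groundspeed=144.0 kt
Leg 3: track=176.8°, groundspeed=219.8 kt
Leg 4: track=185.2°, groundspeed=218.5 kt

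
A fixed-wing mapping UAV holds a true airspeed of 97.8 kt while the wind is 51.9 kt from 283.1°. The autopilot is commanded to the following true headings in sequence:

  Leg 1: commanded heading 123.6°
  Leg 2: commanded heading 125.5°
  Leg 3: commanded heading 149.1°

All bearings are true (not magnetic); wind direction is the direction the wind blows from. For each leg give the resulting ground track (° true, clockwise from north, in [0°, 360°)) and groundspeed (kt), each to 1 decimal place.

Leg 1: track=116.5°, groundspeed=147.5 kt
Leg 2: track=117.8°, groundspeed=147.1 kt
Leg 3: track=133.5°, groundspeed=139.0 kt

Leg 1: heading 123.6°; drift -7.1° → track 116.5°, groundspeed 147.5 kt
Leg 2: heading 125.5°; drift -7.7° → track 117.8°, groundspeed 147.1 kt
Leg 3: heading 149.1°; drift -15.6° → track 133.5°, groundspeed 139.0 kt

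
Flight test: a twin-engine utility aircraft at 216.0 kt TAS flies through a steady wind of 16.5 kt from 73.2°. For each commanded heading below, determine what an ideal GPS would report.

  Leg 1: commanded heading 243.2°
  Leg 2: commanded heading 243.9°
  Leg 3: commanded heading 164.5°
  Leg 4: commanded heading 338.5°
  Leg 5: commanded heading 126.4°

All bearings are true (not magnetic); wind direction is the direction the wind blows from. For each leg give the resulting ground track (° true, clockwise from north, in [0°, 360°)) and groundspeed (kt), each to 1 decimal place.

Leg 1: heading 243.2°; drift +0.7° → track 243.9°, groundspeed 232.3 kt
Leg 2: heading 243.9°; drift +0.7° → track 244.6°, groundspeed 232.3 kt
Leg 3: heading 164.5°; drift +4.4° → track 168.9°, groundspeed 217.0 kt
Leg 4: heading 338.5°; drift -4.3° → track 334.2°, groundspeed 218.0 kt
Leg 5: heading 126.4°; drift +3.7° → track 130.1°, groundspeed 206.5 kt

Leg 1: track=243.9°, groundspeed=232.3 kt
Leg 2: track=244.6°, groundspeed=232.3 kt
Leg 3: track=168.9°, groundspeed=217.0 kt
Leg 4: track=334.2°, groundspeed=218.0 kt
Leg 5: track=130.1°, groundspeed=206.5 kt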